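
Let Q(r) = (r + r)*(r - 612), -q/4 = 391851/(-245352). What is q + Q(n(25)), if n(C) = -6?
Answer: 151758153/20446 ≈ 7422.4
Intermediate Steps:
q = 130617/20446 (q = -1567404/(-245352) = -1567404*(-1)/245352 = -4*(-130617/81784) = 130617/20446 ≈ 6.3884)
Q(r) = 2*r*(-612 + r) (Q(r) = (2*r)*(-612 + r) = 2*r*(-612 + r))
q + Q(n(25)) = 130617/20446 + 2*(-6)*(-612 - 6) = 130617/20446 + 2*(-6)*(-618) = 130617/20446 + 7416 = 151758153/20446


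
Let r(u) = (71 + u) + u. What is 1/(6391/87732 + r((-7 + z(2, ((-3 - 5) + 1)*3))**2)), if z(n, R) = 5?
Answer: 87732/6937219 ≈ 0.012647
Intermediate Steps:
r(u) = 71 + 2*u
1/(6391/87732 + r((-7 + z(2, ((-3 - 5) + 1)*3))**2)) = 1/(6391/87732 + (71 + 2*(-7 + 5)**2)) = 1/(6391*(1/87732) + (71 + 2*(-2)**2)) = 1/(6391/87732 + (71 + 2*4)) = 1/(6391/87732 + (71 + 8)) = 1/(6391/87732 + 79) = 1/(6937219/87732) = 87732/6937219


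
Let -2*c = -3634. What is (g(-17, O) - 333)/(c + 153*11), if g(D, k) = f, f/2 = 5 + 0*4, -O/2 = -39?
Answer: -323/3500 ≈ -0.092286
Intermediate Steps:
O = 78 (O = -2*(-39) = 78)
f = 10 (f = 2*(5 + 0*4) = 2*(5 + 0) = 2*5 = 10)
c = 1817 (c = -1/2*(-3634) = 1817)
g(D, k) = 10
(g(-17, O) - 333)/(c + 153*11) = (10 - 333)/(1817 + 153*11) = -323/(1817 + 1683) = -323/3500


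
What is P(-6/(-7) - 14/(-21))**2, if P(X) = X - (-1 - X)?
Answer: 7225/441 ≈ 16.383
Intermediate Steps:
P(X) = 1 + 2*X (P(X) = X + (1 + X) = 1 + 2*X)
P(-6/(-7) - 14/(-21))**2 = (1 + 2*(-6/(-7) - 14/(-21)))**2 = (1 + 2*(-6*(-1/7) - 14*(-1/21)))**2 = (1 + 2*(6/7 + 2/3))**2 = (1 + 2*(32/21))**2 = (1 + 64/21)**2 = (85/21)**2 = 7225/441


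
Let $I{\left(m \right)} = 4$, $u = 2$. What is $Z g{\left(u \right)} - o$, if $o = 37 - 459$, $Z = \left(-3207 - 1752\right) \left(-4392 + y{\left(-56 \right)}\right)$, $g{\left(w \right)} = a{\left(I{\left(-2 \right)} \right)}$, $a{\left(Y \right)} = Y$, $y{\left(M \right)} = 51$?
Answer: $86108498$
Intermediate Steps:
$g{\left(w \right)} = 4$
$Z = 21527019$ ($Z = \left(-3207 - 1752\right) \left(-4392 + 51\right) = \left(-4959\right) \left(-4341\right) = 21527019$)
$o = -422$ ($o = 37 - 459 = -422$)
$Z g{\left(u \right)} - o = 21527019 \cdot 4 - -422 = 86108076 + 422 = 86108498$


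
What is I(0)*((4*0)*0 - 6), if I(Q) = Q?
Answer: 0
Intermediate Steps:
I(0)*((4*0)*0 - 6) = 0*((4*0)*0 - 6) = 0*(0*0 - 6) = 0*(0 - 6) = 0*(-6) = 0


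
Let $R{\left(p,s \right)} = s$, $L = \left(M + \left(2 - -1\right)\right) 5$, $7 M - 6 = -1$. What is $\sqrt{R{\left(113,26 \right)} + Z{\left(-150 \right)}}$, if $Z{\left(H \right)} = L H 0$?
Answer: $\sqrt{26} \approx 5.099$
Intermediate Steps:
$M = \frac{5}{7}$ ($M = \frac{6}{7} + \frac{1}{7} \left(-1\right) = \frac{6}{7} - \frac{1}{7} = \frac{5}{7} \approx 0.71429$)
$L = \frac{130}{7}$ ($L = \left(\frac{5}{7} + \left(2 - -1\right)\right) 5 = \left(\frac{5}{7} + \left(2 + 1\right)\right) 5 = \left(\frac{5}{7} + 3\right) 5 = \frac{26}{7} \cdot 5 = \frac{130}{7} \approx 18.571$)
$Z{\left(H \right)} = 0$ ($Z{\left(H \right)} = \frac{130 H}{7} \cdot 0 = 0$)
$\sqrt{R{\left(113,26 \right)} + Z{\left(-150 \right)}} = \sqrt{26 + 0} = \sqrt{26}$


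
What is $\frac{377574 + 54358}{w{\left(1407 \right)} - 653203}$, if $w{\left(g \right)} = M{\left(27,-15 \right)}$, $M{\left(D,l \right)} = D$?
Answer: $- \frac{107983}{163294} \approx -0.66128$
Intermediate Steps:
$w{\left(g \right)} = 27$
$\frac{377574 + 54358}{w{\left(1407 \right)} - 653203} = \frac{377574 + 54358}{27 - 653203} = \frac{431932}{-653176} = 431932 \left(- \frac{1}{653176}\right) = - \frac{107983}{163294}$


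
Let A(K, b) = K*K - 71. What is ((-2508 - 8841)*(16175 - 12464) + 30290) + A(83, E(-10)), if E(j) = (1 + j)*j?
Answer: -42079031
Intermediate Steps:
E(j) = j*(1 + j)
A(K, b) = -71 + K² (A(K, b) = K² - 71 = -71 + K²)
((-2508 - 8841)*(16175 - 12464) + 30290) + A(83, E(-10)) = ((-2508 - 8841)*(16175 - 12464) + 30290) + (-71 + 83²) = (-11349*3711 + 30290) + (-71 + 6889) = (-42116139 + 30290) + 6818 = -42085849 + 6818 = -42079031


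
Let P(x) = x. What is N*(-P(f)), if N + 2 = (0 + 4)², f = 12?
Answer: -168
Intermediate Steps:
N = 14 (N = -2 + (0 + 4)² = -2 + 4² = -2 + 16 = 14)
N*(-P(f)) = 14*(-1*12) = 14*(-12) = -168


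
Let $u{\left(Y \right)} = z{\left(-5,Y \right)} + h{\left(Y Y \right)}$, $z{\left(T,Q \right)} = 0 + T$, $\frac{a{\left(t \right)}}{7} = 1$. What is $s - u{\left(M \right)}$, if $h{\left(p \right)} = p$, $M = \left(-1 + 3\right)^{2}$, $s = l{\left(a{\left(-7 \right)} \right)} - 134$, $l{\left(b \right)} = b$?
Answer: $-138$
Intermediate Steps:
$a{\left(t \right)} = 7$ ($a{\left(t \right)} = 7 \cdot 1 = 7$)
$z{\left(T,Q \right)} = T$
$s = -127$ ($s = 7 - 134 = -127$)
$M = 4$ ($M = 2^{2} = 4$)
$u{\left(Y \right)} = -5 + Y^{2}$ ($u{\left(Y \right)} = -5 + Y Y = -5 + Y^{2}$)
$s - u{\left(M \right)} = -127 - \left(-5 + 4^{2}\right) = -127 - \left(-5 + 16\right) = -127 - 11 = -138$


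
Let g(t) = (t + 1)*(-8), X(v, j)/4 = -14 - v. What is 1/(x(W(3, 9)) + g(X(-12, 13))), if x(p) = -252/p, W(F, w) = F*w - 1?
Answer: 13/602 ≈ 0.021595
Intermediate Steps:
X(v, j) = -56 - 4*v (X(v, j) = 4*(-14 - v) = -56 - 4*v)
W(F, w) = -1 + F*w
g(t) = -8 - 8*t (g(t) = (1 + t)*(-8) = -8 - 8*t)
1/(x(W(3, 9)) + g(X(-12, 13))) = 1/(-252/(-1 + 3*9) + (-8 - 8*(-56 - 4*(-12)))) = 1/(-252/(-1 + 27) + (-8 - 8*(-56 + 48))) = 1/(-252/26 + (-8 - 8*(-8))) = 1/(-252*1/26 + (-8 + 64)) = 1/(-126/13 + 56) = 1/(602/13) = 13/602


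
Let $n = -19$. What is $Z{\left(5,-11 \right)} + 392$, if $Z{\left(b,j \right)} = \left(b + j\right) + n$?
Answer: $367$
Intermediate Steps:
$Z{\left(b,j \right)} = -19 + b + j$ ($Z{\left(b,j \right)} = \left(b + j\right) - 19 = -19 + b + j$)
$Z{\left(5,-11 \right)} + 392 = \left(-19 + 5 - 11\right) + 392 = -25 + 392 = 367$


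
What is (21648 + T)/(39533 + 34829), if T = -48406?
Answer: -13379/37181 ≈ -0.35983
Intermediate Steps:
(21648 + T)/(39533 + 34829) = (21648 - 48406)/(39533 + 34829) = -26758/74362 = -26758*1/74362 = -13379/37181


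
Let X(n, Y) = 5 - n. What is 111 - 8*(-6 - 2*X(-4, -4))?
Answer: 303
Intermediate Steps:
111 - 8*(-6 - 2*X(-4, -4)) = 111 - 8*(-6 - 2*(5 - 1*(-4))) = 111 - 8*(-6 - 2*(5 + 4)) = 111 - 8*(-6 - 2*9) = 111 - 8*(-6 - 18) = 111 - 8*(-24) = 111 + 192 = 303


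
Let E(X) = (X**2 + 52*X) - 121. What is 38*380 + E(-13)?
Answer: 13812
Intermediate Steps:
E(X) = -121 + X**2 + 52*X
38*380 + E(-13) = 38*380 + (-121 + (-13)**2 + 52*(-13)) = 14440 + (-121 + 169 - 676) = 14440 - 628 = 13812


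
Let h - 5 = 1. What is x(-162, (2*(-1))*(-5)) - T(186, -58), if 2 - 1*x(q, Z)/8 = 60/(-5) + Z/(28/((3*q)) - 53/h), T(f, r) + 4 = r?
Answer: 790734/4321 ≈ 183.00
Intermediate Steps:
h = 6 (h = 5 + 1 = 6)
T(f, r) = -4 + r
x(q, Z) = 112 - 8*Z/(-53/6 + 28/(3*q)) (x(q, Z) = 16 - 8*(60/(-5) + Z/(28/((3*q)) - 53/6)) = 16 - 8*(60*(-⅕) + Z/(28*(1/(3*q)) - 53*⅙)) = 16 - 8*(-12 + Z/(28/(3*q) - 53/6)) = 16 - 8*(-12 + Z/(-53/6 + 28/(3*q))) = 16 + (96 - 8*Z/(-53/6 + 28/(3*q))) = 112 - 8*Z/(-53/6 + 28/(3*q)))
x(-162, (2*(-1))*(-5)) - T(186, -58) = 16*(-392 + 371*(-162) + 3*((2*(-1))*(-5))*(-162))/(-56 + 53*(-162)) - (-4 - 58) = 16*(-392 - 60102 + 3*(-2*(-5))*(-162))/(-56 - 8586) - 1*(-62) = 16*(-392 - 60102 + 3*10*(-162))/(-8642) + 62 = 16*(-1/8642)*(-392 - 60102 - 4860) + 62 = 16*(-1/8642)*(-65354) + 62 = 522832/4321 + 62 = 790734/4321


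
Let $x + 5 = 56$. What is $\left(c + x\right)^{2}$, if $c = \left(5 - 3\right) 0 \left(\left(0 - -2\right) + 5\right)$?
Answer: $2601$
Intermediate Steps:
$x = 51$ ($x = -5 + 56 = 51$)
$c = 0$ ($c = 2 \cdot 0 \left(\left(0 + 2\right) + 5\right) = 0 \left(2 + 5\right) = 0 \cdot 7 = 0$)
$\left(c + x\right)^{2} = \left(0 + 51\right)^{2} = 51^{2} = 2601$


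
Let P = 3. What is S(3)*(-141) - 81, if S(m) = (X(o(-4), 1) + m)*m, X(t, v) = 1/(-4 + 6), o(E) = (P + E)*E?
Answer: -3123/2 ≈ -1561.5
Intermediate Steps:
o(E) = E*(3 + E) (o(E) = (3 + E)*E = E*(3 + E))
X(t, v) = 1/2
S(m) = m*(1/2 + m) (S(m) = (1/2 + m)*m = m*(1/2 + m))
S(3)*(-141) - 81 = (3*(1/2 + 3))*(-141) - 81 = (3*(7/2))*(-141) - 81 = (21/2)*(-141) - 81 = -2961/2 - 81 = -3123/2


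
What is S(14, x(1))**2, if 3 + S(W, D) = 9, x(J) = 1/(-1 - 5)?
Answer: 36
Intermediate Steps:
x(J) = -1/6 (x(J) = 1/(-6) = -1/6)
S(W, D) = 6 (S(W, D) = -3 + 9 = 6)
S(14, x(1))**2 = 6**2 = 36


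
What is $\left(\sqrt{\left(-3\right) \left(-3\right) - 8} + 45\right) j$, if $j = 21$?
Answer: $966$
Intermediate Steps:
$\left(\sqrt{\left(-3\right) \left(-3\right) - 8} + 45\right) j = \left(\sqrt{\left(-3\right) \left(-3\right) - 8} + 45\right) 21 = \left(\sqrt{9 - 8} + 45\right) 21 = \left(\sqrt{1} + 45\right) 21 = \left(1 + 45\right) 21 = 46 \cdot 21 = 966$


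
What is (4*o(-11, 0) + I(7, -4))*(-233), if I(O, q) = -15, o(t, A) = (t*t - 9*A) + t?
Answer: -99025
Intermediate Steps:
o(t, A) = t + t² - 9*A (o(t, A) = (t² - 9*A) + t = t + t² - 9*A)
(4*o(-11, 0) + I(7, -4))*(-233) = (4*(-11 + (-11)² - 9*0) - 15)*(-233) = (4*(-11 + 121 + 0) - 15)*(-233) = (4*110 - 15)*(-233) = (440 - 15)*(-233) = 425*(-233) = -99025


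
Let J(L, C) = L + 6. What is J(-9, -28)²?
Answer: 9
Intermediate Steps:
J(L, C) = 6 + L
J(-9, -28)² = (6 - 9)² = (-3)² = 9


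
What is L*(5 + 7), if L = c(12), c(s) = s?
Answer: 144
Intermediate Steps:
L = 12
L*(5 + 7) = 12*(5 + 7) = 12*12 = 144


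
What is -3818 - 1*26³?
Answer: -21394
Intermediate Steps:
-3818 - 1*26³ = -3818 - 1*17576 = -3818 - 17576 = -21394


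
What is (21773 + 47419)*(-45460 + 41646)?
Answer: -263898288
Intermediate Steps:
(21773 + 47419)*(-45460 + 41646) = 69192*(-3814) = -263898288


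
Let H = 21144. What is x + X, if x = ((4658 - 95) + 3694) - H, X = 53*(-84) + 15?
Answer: -17324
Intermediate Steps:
X = -4437 (X = -4452 + 15 = -4437)
x = -12887 (x = ((4658 - 95) + 3694) - 1*21144 = (4563 + 3694) - 21144 = 8257 - 21144 = -12887)
x + X = -12887 - 4437 = -17324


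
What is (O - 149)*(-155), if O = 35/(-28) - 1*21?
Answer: 106175/4 ≈ 26544.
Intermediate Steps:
O = -89/4 (O = 35*(-1/28) - 21 = -5/4 - 21 = -89/4 ≈ -22.250)
(O - 149)*(-155) = (-89/4 - 149)*(-155) = -685/4*(-155) = 106175/4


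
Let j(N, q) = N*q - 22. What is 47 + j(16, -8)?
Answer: -103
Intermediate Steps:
j(N, q) = -22 + N*q
47 + j(16, -8) = 47 + (-22 + 16*(-8)) = 47 + (-22 - 128) = 47 - 150 = -103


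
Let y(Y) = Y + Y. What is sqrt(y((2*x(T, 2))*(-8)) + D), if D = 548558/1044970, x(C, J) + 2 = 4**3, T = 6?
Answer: I*sqrt(541469994583085)/522485 ≈ 44.536*I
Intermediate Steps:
x(C, J) = 62 (x(C, J) = -2 + 4**3 = -2 + 64 = 62)
D = 274279/522485 (D = 548558*(1/1044970) = 274279/522485 ≈ 0.52495)
y(Y) = 2*Y
sqrt(y((2*x(T, 2))*(-8)) + D) = sqrt(2*((2*62)*(-8)) + 274279/522485) = sqrt(2*(124*(-8)) + 274279/522485) = sqrt(2*(-992) + 274279/522485) = sqrt(-1984 + 274279/522485) = sqrt(-1036335961/522485) = I*sqrt(541469994583085)/522485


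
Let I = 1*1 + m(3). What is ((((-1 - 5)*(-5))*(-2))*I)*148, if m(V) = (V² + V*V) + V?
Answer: -195360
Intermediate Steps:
m(V) = V + 2*V² (m(V) = (V² + V²) + V = 2*V² + V = V + 2*V²)
I = 22 (I = 1*1 + 3*(1 + 2*3) = 1 + 3*(1 + 6) = 1 + 3*7 = 1 + 21 = 22)
((((-1 - 5)*(-5))*(-2))*I)*148 = ((((-1 - 5)*(-5))*(-2))*22)*148 = ((-6*(-5)*(-2))*22)*148 = ((30*(-2))*22)*148 = -60*22*148 = -1320*148 = -195360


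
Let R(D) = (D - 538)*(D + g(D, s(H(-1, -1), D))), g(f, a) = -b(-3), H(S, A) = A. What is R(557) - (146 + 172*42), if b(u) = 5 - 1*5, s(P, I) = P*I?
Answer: 3213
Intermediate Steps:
s(P, I) = I*P
b(u) = 0 (b(u) = 5 - 5 = 0)
g(f, a) = 0 (g(f, a) = -1*0 = 0)
R(D) = D*(-538 + D) (R(D) = (D - 538)*(D + 0) = (-538 + D)*D = D*(-538 + D))
R(557) - (146 + 172*42) = 557*(-538 + 557) - (146 + 172*42) = 557*19 - (146 + 7224) = 10583 - 1*7370 = 10583 - 7370 = 3213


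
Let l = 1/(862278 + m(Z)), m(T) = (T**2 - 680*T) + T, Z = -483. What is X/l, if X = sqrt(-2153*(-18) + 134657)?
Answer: 9964668*sqrt(3539) ≈ 5.9279e+8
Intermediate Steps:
m(T) = T**2 - 679*T
X = 7*sqrt(3539) (X = sqrt(38754 + 134657) = sqrt(173411) = 7*sqrt(3539) ≈ 416.43)
l = 1/1423524 (l = 1/(862278 - 483*(-679 - 483)) = 1/(862278 - 483*(-1162)) = 1/(862278 + 561246) = 1/1423524 ≈ 7.0248e-7)
X/l = (7*sqrt(3539))/(1/1423524) = (7*sqrt(3539))*1423524 = 9964668*sqrt(3539)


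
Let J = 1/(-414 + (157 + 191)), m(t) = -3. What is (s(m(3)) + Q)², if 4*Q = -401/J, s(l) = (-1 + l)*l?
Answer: 175748049/4 ≈ 4.3937e+7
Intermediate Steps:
J = -1/66 (J = 1/(-414 + 348) = 1/(-66) = -1/66 ≈ -0.015152)
s(l) = l*(-1 + l)
Q = 13233/2 (Q = (-401/(-1/66))/4 = (-401*(-66))/4 = (¼)*26466 = 13233/2 ≈ 6616.5)
(s(m(3)) + Q)² = (-3*(-1 - 3) + 13233/2)² = (-3*(-4) + 13233/2)² = (12 + 13233/2)² = (13257/2)² = 175748049/4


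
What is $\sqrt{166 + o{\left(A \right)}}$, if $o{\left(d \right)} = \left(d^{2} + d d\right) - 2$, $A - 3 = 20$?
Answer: $\sqrt{1222} \approx 34.957$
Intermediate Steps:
$A = 23$ ($A = 3 + 20 = 23$)
$o{\left(d \right)} = -2 + 2 d^{2}$ ($o{\left(d \right)} = \left(d^{2} + d^{2}\right) - 2 = 2 d^{2} - 2 = -2 + 2 d^{2}$)
$\sqrt{166 + o{\left(A \right)}} = \sqrt{166 - \left(2 - 2 \cdot 23^{2}\right)} = \sqrt{166 + \left(-2 + 2 \cdot 529\right)} = \sqrt{166 + \left(-2 + 1058\right)} = \sqrt{166 + 1056} = \sqrt{1222}$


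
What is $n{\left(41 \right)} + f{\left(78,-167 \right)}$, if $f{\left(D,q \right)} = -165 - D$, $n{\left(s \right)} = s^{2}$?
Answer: $1438$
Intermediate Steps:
$n{\left(41 \right)} + f{\left(78,-167 \right)} = 41^{2} - 243 = 1681 - 243 = 1438$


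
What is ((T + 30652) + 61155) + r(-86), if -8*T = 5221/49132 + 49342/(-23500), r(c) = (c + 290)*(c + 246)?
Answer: 287374085582411/2309204000 ≈ 1.2445e+5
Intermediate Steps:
r(c) = (246 + c)*(290 + c) (r(c) = (290 + c)*(246 + c) = (246 + c)*(290 + c))
T = 575394411/2309204000 (T = -(5221/49132 + 49342/(-23500))/8 = -(5221*(1/49132) + 49342*(-1/23500))/8 = -(5221/49132 - 24671/11750)/8 = -1/8*(-575394411/288650500) = 575394411/2309204000 ≈ 0.24917)
((T + 30652) + 61155) + r(-86) = ((575394411/2309204000 + 30652) + 61155) + (71340 + (-86)**2 + 536*(-86)) = (70782296402411/2309204000 + 61155) + (71340 + 7396 - 46096) = 212001667022411/2309204000 + 32640 = 287374085582411/2309204000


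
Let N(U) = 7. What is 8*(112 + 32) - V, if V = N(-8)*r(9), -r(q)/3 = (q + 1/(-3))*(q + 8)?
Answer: 4246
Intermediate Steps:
r(q) = -3*(8 + q)*(-⅓ + q) (r(q) = -3*(q + 1/(-3))*(q + 8) = -3*(q - ⅓)*(8 + q) = -3*(-⅓ + q)*(8 + q) = -3*(8 + q)*(-⅓ + q))
V = -3094 (V = 7*(8 - 23*9 - 3*9²) = 7*(8 - 207 - 3*81) = 7*(8 - 207 - 243) = 7*(-442) = -3094)
8*(112 + 32) - V = 8*(112 + 32) - 1*(-3094) = 8*144 + 3094 = 1152 + 3094 = 4246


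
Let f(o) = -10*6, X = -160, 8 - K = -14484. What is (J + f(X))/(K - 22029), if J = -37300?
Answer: 37360/7537 ≈ 4.9569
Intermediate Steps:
K = 14492 (K = 8 - 1*(-14484) = 8 + 14484 = 14492)
f(o) = -60
(J + f(X))/(K - 22029) = (-37300 - 60)/(14492 - 22029) = -37360/(-7537) = -37360*(-1/7537) = 37360/7537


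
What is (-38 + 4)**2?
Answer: 1156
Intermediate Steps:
(-38 + 4)**2 = (-34)**2 = 1156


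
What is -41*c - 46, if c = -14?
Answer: 528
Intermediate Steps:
-41*c - 46 = -41*(-14) - 46 = 574 - 46 = 528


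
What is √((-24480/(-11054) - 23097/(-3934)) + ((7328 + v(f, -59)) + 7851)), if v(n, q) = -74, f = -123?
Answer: √7144976184957109842/21743218 ≈ 122.94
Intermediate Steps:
√((-24480/(-11054) - 23097/(-3934)) + ((7328 + v(f, -59)) + 7851)) = √((-24480/(-11054) - 23097/(-3934)) + ((7328 - 74) + 7851)) = √((-24480*(-1/11054) - 23097*(-1/3934)) + (7254 + 7851)) = √((12240/5527 + 23097/3934) + 15105) = √(175809279/21743218 + 15105) = √(328607117169/21743218) = √7144976184957109842/21743218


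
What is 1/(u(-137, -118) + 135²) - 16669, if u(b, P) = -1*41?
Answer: -303109095/18184 ≈ -16669.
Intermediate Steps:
u(b, P) = -41
1/(u(-137, -118) + 135²) - 16669 = 1/(-41 + 135²) - 16669 = 1/(-41 + 18225) - 16669 = 1/18184 - 16669 = -303109095/18184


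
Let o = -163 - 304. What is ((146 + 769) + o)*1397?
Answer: 625856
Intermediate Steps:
o = -467
((146 + 769) + o)*1397 = ((146 + 769) - 467)*1397 = (915 - 467)*1397 = 448*1397 = 625856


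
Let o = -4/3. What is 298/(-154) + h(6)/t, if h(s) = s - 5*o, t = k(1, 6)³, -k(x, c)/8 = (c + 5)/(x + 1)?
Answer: -1730917/894432 ≈ -1.9352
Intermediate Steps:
k(x, c) = -8*(5 + c)/(1 + x) (k(x, c) = -8*(c + 5)/(x + 1) = -8*(5 + c)/(1 + x))
o = -4/3 (o = -4*⅓ = -4/3 ≈ -1.3333)
t = -85184 (t = (8*(-5 - 1*6)/(1 + 1))³ = (8*(-5 - 6)/2)³ = (8*(½)*(-11))³ = (-44)³ = -85184)
h(s) = 20/3 + s (h(s) = s - 5*(-4/3) = s + 20/3 = 20/3 + s)
298/(-154) + h(6)/t = 298/(-154) + (20/3 + 6)/(-85184) = 298*(-1/154) + (38/3)*(-1/85184) = -149/77 - 19/127776 = -1730917/894432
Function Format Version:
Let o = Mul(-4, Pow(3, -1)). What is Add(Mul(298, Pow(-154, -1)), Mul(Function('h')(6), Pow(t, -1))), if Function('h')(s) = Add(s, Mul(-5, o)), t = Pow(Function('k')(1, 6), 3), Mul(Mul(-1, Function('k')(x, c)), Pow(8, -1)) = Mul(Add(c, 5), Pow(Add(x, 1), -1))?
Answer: Rational(-1730917, 894432) ≈ -1.9352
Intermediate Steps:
Function('k')(x, c) = Mul(-8, Pow(Add(1, x), -1), Add(5, c)) (Function('k')(x, c) = Mul(-8, Mul(Add(c, 5), Pow(Add(x, 1), -1))) = Mul(-8, Mul(Add(5, c), Pow(Add(1, x), -1))) = Mul(-8, Mul(Pow(Add(1, x), -1), Add(5, c))) = Mul(-8, Pow(Add(1, x), -1), Add(5, c)))
o = Rational(-4, 3) (o = Mul(-4, Rational(1, 3)) = Rational(-4, 3) ≈ -1.3333)
t = -85184 (t = Pow(Mul(8, Pow(Add(1, 1), -1), Add(-5, Mul(-1, 6))), 3) = Pow(Mul(8, Pow(2, -1), Add(-5, -6)), 3) = Pow(Mul(8, Rational(1, 2), -11), 3) = Pow(-44, 3) = -85184)
Function('h')(s) = Add(Rational(20, 3), s) (Function('h')(s) = Add(s, Mul(-5, Rational(-4, 3))) = Add(s, Rational(20, 3)) = Add(Rational(20, 3), s))
Add(Mul(298, Pow(-154, -1)), Mul(Function('h')(6), Pow(t, -1))) = Add(Mul(298, Pow(-154, -1)), Mul(Add(Rational(20, 3), 6), Pow(-85184, -1))) = Add(Mul(298, Rational(-1, 154)), Mul(Rational(38, 3), Rational(-1, 85184))) = Add(Rational(-149, 77), Rational(-19, 127776)) = Rational(-1730917, 894432)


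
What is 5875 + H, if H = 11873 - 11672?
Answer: 6076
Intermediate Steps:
H = 201
5875 + H = 5875 + 201 = 6076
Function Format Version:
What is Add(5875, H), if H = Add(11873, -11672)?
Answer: 6076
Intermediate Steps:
H = 201
Add(5875, H) = Add(5875, 201) = 6076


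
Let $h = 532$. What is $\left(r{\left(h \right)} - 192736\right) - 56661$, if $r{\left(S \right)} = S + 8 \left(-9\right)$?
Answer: $-248937$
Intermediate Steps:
$r{\left(S \right)} = -72 + S$ ($r{\left(S \right)} = S - 72 = -72 + S$)
$\left(r{\left(h \right)} - 192736\right) - 56661 = \left(\left(-72 + 532\right) - 192736\right) - 56661 = \left(460 - 192736\right) - 56661 = -192276 - 56661 = -248937$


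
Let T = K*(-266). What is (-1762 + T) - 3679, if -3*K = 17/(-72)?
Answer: -589889/108 ≈ -5461.9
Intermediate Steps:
K = 17/216 (K = -17/(3*(-72)) = -17*(-1)/(3*72) = -⅓*(-17/72) = 17/216 ≈ 0.078704)
T = -2261/108 (T = (17/216)*(-266) = -2261/108 ≈ -20.935)
(-1762 + T) - 3679 = (-1762 - 2261/108) - 3679 = -192557/108 - 3679 = -589889/108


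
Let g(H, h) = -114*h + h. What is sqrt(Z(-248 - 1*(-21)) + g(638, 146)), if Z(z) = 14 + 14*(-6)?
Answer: 2*I*sqrt(4142) ≈ 128.72*I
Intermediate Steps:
g(H, h) = -113*h
Z(z) = -70 (Z(z) = 14 - 84 = -70)
sqrt(Z(-248 - 1*(-21)) + g(638, 146)) = sqrt(-70 - 113*146) = sqrt(-70 - 16498) = sqrt(-16568) = 2*I*sqrt(4142)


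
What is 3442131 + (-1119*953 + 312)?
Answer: 2376036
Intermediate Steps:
3442131 + (-1119*953 + 312) = 3442131 + (-1066407 + 312) = 3442131 - 1066095 = 2376036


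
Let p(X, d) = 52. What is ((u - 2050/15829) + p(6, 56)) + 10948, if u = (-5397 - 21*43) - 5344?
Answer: -10195926/15829 ≈ -644.13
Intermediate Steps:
u = -11644 (u = (-5397 - 903) - 5344 = -6300 - 5344 = -11644)
((u - 2050/15829) + p(6, 56)) + 10948 = ((-11644 - 2050/15829) + 52) + 10948 = (-184314926/15829 + 52) + 10948 = -183491818/15829 + 10948 = -10195926/15829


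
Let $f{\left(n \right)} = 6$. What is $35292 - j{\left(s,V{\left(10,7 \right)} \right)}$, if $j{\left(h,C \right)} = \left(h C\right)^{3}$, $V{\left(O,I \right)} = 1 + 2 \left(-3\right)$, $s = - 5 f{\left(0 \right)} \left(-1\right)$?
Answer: $3410292$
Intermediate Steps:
$s = 30$ ($s = \left(-5\right) 6 \left(-1\right) = \left(-30\right) \left(-1\right) = 30$)
$V{\left(O,I \right)} = -5$ ($V{\left(O,I \right)} = 1 - 6 = -5$)
$j{\left(h,C \right)} = C^{3} h^{3}$ ($j{\left(h,C \right)} = \left(C h\right)^{3} = C^{3} h^{3}$)
$35292 - j{\left(s,V{\left(10,7 \right)} \right)} = 35292 - \left(-5\right)^{3} \cdot 30^{3} = 35292 - \left(-125\right) 27000 = 35292 - -3375000 = 35292 + 3375000 = 3410292$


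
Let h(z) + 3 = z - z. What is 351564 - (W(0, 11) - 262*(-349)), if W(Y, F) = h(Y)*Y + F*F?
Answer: 260005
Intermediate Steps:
h(z) = -3 (h(z) = -3 + (z - z) = -3 + 0 = -3)
W(Y, F) = F² - 3*Y (W(Y, F) = -3*Y + F*F = -3*Y + F² = F² - 3*Y)
351564 - (W(0, 11) - 262*(-349)) = 351564 - ((11² - 3*0) - 262*(-349)) = 351564 - ((121 + 0) + 91438) = 351564 - (121 + 91438) = 351564 - 1*91559 = 351564 - 91559 = 260005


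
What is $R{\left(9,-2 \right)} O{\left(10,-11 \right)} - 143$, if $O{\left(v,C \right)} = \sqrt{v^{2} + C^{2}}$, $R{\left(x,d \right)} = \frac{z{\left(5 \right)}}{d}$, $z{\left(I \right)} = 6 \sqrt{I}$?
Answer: $-143 - 3 \sqrt{1105} \approx -242.72$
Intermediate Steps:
$R{\left(x,d \right)} = \frac{6 \sqrt{5}}{d}$
$O{\left(v,C \right)} = \sqrt{C^{2} + v^{2}}$
$R{\left(9,-2 \right)} O{\left(10,-11 \right)} - 143 = \frac{6 \sqrt{5}}{-2} \sqrt{\left(-11\right)^{2} + 10^{2}} - 143 = 6 \sqrt{5} \left(- \frac{1}{2}\right) \sqrt{121 + 100} - 143 = - 3 \sqrt{5} \sqrt{221} - 143 = - 3 \sqrt{1105} - 143 = -143 - 3 \sqrt{1105}$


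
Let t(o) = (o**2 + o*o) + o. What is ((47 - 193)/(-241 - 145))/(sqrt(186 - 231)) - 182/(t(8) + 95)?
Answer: -26/33 - 73*I*sqrt(5)/2895 ≈ -0.78788 - 0.056384*I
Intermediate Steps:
t(o) = o + 2*o**2 (t(o) = (o**2 + o**2) + o = 2*o**2 + o = o + 2*o**2)
((47 - 193)/(-241 - 145))/(sqrt(186 - 231)) - 182/(t(8) + 95) = ((47 - 193)/(-241 - 145))/(sqrt(186 - 231)) - 182/(8*(1 + 2*8) + 95) = (-146/(-386))/(sqrt(-45)) - 182/(8*(1 + 16) + 95) = (-146*(-1/386))/((3*I*sqrt(5))) - 182/(8*17 + 95) = 73*(-I*sqrt(5)/15)/193 - 182/(136 + 95) = -73*I*sqrt(5)/2895 - 182/231 = -73*I*sqrt(5)/2895 - 182*1/231 = -73*I*sqrt(5)/2895 - 26/33 = -26/33 - 73*I*sqrt(5)/2895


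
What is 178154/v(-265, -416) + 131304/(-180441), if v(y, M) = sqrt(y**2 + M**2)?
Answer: -43768/60147 + 178154*sqrt(243281)/243281 ≈ 360.47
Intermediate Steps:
v(y, M) = sqrt(M**2 + y**2)
178154/v(-265, -416) + 131304/(-180441) = 178154/(sqrt((-416)**2 + (-265)**2)) + 131304/(-180441) = 178154/(sqrt(173056 + 70225)) + 131304*(-1/180441) = 178154/(sqrt(243281)) - 43768/60147 = 178154*(sqrt(243281)/243281) - 43768/60147 = 178154*sqrt(243281)/243281 - 43768/60147 = -43768/60147 + 178154*sqrt(243281)/243281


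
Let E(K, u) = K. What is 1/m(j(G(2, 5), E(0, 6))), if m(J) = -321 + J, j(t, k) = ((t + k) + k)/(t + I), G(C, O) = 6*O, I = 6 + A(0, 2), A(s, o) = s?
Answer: -6/1921 ≈ -0.0031234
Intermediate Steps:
I = 6 (I = 6 + 0 = 6)
j(t, k) = (t + 2*k)/(6 + t) (j(t, k) = ((t + k) + k)/(t + 6) = ((k + t) + k)/(6 + t) = (t + 2*k)/(6 + t))
1/m(j(G(2, 5), E(0, 6))) = 1/(-321 + (6*5 + 2*0)/(6 + 6*5)) = 1/(-321 + (30 + 0)/(6 + 30)) = 1/(-321 + 30/36) = 1/(-321 + (1/36)*30) = 1/(-321 + ⅚) = 1/(-1921/6) = -6/1921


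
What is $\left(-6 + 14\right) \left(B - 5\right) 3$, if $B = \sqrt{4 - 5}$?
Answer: $-120 + 24 i \approx -120.0 + 24.0 i$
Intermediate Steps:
$B = i$ ($B = \sqrt{-1} = i \approx 1.0 i$)
$\left(-6 + 14\right) \left(B - 5\right) 3 = \left(-6 + 14\right) \left(i - 5\right) 3 = 8 \left(-5 + i\right) 3 = 8 \left(-15 + 3 i\right) = -120 + 24 i$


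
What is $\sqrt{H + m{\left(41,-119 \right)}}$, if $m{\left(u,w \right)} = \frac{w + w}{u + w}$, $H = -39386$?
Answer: $\frac{i \sqrt{59901465}}{39} \approx 198.45 i$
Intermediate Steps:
$m{\left(u,w \right)} = \frac{2 w}{u + w}$
$\sqrt{H + m{\left(41,-119 \right)}} = \sqrt{-39386 + 2 \left(-119\right) \frac{1}{41 - 119}} = \sqrt{-39386 + 2 \left(-119\right) \frac{1}{-78}} = \sqrt{-39386 + 2 \left(-119\right) \left(- \frac{1}{78}\right)} = \sqrt{-39386 + \frac{119}{39}} = \sqrt{- \frac{1535935}{39}} = \frac{i \sqrt{59901465}}{39}$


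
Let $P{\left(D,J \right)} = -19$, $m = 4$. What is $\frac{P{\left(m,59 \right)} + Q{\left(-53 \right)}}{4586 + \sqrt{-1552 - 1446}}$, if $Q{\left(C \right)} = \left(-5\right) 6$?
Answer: $- \frac{112357}{10517197} + \frac{49 i \sqrt{2998}}{21034394} \approx -0.010683 + 0.00012755 i$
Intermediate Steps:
$Q{\left(C \right)} = -30$
$\frac{P{\left(m,59 \right)} + Q{\left(-53 \right)}}{4586 + \sqrt{-1552 - 1446}} = \frac{-19 - 30}{4586 + \sqrt{-1552 - 1446}} = - \frac{49}{4586 + \sqrt{-2998}} = - \frac{49}{4586 + i \sqrt{2998}}$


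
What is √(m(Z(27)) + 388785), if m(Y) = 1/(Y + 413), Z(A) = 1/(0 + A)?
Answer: √3022004051859/2788 ≈ 623.53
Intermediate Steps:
Z(A) = 1/A
m(Y) = 1/(413 + Y)
√(m(Z(27)) + 388785) = √(1/(413 + 1/27) + 388785) = √(1/(11152/27) + 388785) = √(27/11152 + 388785) = √(4335730347/11152) = √3022004051859/2788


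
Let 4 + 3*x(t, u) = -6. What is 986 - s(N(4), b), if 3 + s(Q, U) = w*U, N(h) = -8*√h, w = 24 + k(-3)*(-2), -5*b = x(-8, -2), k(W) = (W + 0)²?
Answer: 985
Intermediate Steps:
k(W) = W²
x(t, u) = -10/3 (x(t, u) = -4/3 + (⅓)*(-6) = -4/3 - 2 = -10/3)
b = ⅔ (b = -⅕*(-10/3) = ⅔ ≈ 0.66667)
w = 6 (w = 24 + (-3)²*(-2) = 24 + 9*(-2) = 24 - 18 = 6)
s(Q, U) = -3 + 6*U
986 - s(N(4), b) = 986 - (-3 + 6*(⅔)) = 986 - (-3 + 4) = 986 - 1*1 = 986 - 1 = 985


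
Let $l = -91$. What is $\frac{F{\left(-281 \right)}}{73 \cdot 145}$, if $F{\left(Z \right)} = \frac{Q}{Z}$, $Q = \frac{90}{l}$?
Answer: $\frac{18}{54133807} \approx 3.3251 \cdot 10^{-7}$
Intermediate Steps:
$Q = - \frac{90}{91}$ ($Q = \frac{90}{-91} = 90 \left(- \frac{1}{91}\right) = - \frac{90}{91} \approx -0.98901$)
$F{\left(Z \right)} = - \frac{90}{91 Z}$
$\frac{F{\left(-281 \right)}}{73 \cdot 145} = \frac{\left(- \frac{90}{91}\right) \frac{1}{-281}}{73 \cdot 145} = \frac{\left(- \frac{90}{91}\right) \left(- \frac{1}{281}\right)}{10585} = \frac{90}{25571} \cdot \frac{1}{10585} = \frac{18}{54133807}$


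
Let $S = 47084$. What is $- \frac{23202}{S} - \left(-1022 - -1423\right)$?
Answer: $- \frac{9451943}{23542} \approx -401.49$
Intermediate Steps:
$- \frac{23202}{S} - \left(-1022 - -1423\right) = - \frac{23202}{47084} - \left(-1022 - -1423\right) = \left(-23202\right) \frac{1}{47084} - \left(-1022 + 1423\right) = - \frac{11601}{23542} - 401 = - \frac{9451943}{23542}$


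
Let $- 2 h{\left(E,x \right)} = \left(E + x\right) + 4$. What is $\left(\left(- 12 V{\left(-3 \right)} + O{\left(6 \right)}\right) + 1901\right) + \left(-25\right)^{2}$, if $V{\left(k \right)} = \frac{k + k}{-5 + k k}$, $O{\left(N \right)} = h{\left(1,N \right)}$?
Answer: $\frac{5077}{2} \approx 2538.5$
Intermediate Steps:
$h{\left(E,x \right)} = -2 - \frac{E}{2} - \frac{x}{2}$ ($h{\left(E,x \right)} = - \frac{\left(E + x\right) + 4}{2} = - \frac{4 + E + x}{2} = -2 - \frac{E}{2} - \frac{x}{2}$)
$O{\left(N \right)} = - \frac{5}{2} - \frac{N}{2}$ ($O{\left(N \right)} = -2 - \frac{1}{2} - \frac{N}{2} = - \frac{5}{2} - \frac{N}{2}$)
$V{\left(k \right)} = \frac{2 k}{-5 + k^{2}}$
$\left(\left(- 12 V{\left(-3 \right)} + O{\left(6 \right)}\right) + 1901\right) + \left(-25\right)^{2} = \left(\left(- 12 \cdot 2 \left(-3\right) \frac{1}{-5 + \left(-3\right)^{2}} - \frac{11}{2}\right) + 1901\right) + \left(-25\right)^{2} = \left(\left(- 12 \cdot 2 \left(-3\right) \frac{1}{-5 + 9} - \frac{11}{2}\right) + 1901\right) + 625 = \left(\left(- 12 \cdot 2 \left(-3\right) \frac{1}{4} - \frac{11}{2}\right) + 1901\right) + 625 = \left(\left(\left(-12\right) \left(- \frac{3}{2}\right) - \frac{11}{2}\right) + 1901\right) + 625 = \left(\left(18 - \frac{11}{2}\right) + 1901\right) + 625 = \left(\frac{25}{2} + 1901\right) + 625 = \frac{3827}{2} + 625 = \frac{5077}{2}$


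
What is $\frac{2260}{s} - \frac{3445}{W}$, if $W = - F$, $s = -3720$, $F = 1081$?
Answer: $\frac{518617}{201066} \approx 2.5793$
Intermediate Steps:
$W = -1081$ ($W = \left(-1\right) 1081 = -1081$)
$\frac{2260}{s} - \frac{3445}{W} = \frac{2260}{-3720} - \frac{3445}{-1081} = 2260 \left(- \frac{1}{3720}\right) - - \frac{3445}{1081} = - \frac{113}{186} + \frac{3445}{1081} = \frac{518617}{201066}$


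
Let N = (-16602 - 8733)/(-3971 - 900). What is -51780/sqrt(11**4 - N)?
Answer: -12945*sqrt(21703646506)/4455686 ≈ -428.01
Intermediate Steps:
N = 25335/4871 (N = -25335/(-4871) = -25335*(-1/4871) = 25335/4871 ≈ 5.2012)
-51780/sqrt(11**4 - N) = -51780/sqrt(11**4 - 1*25335/4871) = -51780/sqrt(14641 - 25335/4871) = -51780*sqrt(21703646506)/17822744 = -12945*sqrt(21703646506)/4455686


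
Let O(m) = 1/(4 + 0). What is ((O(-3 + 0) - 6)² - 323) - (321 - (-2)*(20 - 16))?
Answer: -9903/16 ≈ -618.94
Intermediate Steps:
O(m) = ¼ (O(m) = 1/4 = ¼)
((O(-3 + 0) - 6)² - 323) - (321 - (-2)*(20 - 16)) = ((¼ - 6)² - 323) - (321 - (-2)*(20 - 16)) = ((-23/4)² - 323) - (321 - (-2)*4) = (529/16 - 323) - (321 - 1*(-8)) = -4639/16 - (321 + 8) = -4639/16 - 1*329 = -4639/16 - 329 = -9903/16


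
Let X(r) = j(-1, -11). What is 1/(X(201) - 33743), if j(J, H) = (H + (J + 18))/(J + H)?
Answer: -2/67487 ≈ -2.9635e-5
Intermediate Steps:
j(J, H) = (18 + H + J)/(H + J) (j(J, H) = (H + (18 + J))/(H + J) = (18 + H + J)/(H + J))
X(r) = -1/2 (X(r) = (18 - 11 - 1)/(-11 - 1) = 6/(-12) = -1/12*6 = -1/2)
1/(X(201) - 33743) = 1/(-1/2 - 33743) = 1/(-67487/2) = -2/67487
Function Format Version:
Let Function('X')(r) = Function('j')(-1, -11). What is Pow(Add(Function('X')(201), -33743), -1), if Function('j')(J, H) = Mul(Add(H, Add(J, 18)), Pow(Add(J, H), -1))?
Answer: Rational(-2, 67487) ≈ -2.9635e-5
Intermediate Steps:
Function('j')(J, H) = Mul(Pow(Add(H, J), -1), Add(18, H, J)) (Function('j')(J, H) = Mul(Add(H, Add(18, J)), Pow(Add(H, J), -1)) = Mul(Add(18, H, J), Pow(Add(H, J), -1)) = Mul(Pow(Add(H, J), -1), Add(18, H, J)))
Function('X')(r) = Rational(-1, 2) (Function('X')(r) = Mul(Pow(Add(-11, -1), -1), Add(18, -11, -1)) = Mul(Pow(-12, -1), 6) = Mul(Rational(-1, 12), 6) = Rational(-1, 2))
Pow(Add(Function('X')(201), -33743), -1) = Pow(Add(Rational(-1, 2), -33743), -1) = Pow(Rational(-67487, 2), -1) = Rational(-2, 67487)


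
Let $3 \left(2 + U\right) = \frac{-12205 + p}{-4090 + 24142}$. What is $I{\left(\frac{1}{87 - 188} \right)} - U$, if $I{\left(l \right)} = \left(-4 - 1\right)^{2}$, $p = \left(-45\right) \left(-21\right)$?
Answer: $\frac{408868}{15039} \approx 27.187$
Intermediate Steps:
$p = 945$
$U = - \frac{32893}{15039}$ ($U = -2 + \frac{\left(-12205 + 945\right) \frac{1}{-4090 + 24142}}{3} = -2 + \frac{\left(-11260\right) \frac{1}{20052}}{3} = -2 + \frac{1}{3} \left(- \frac{2815}{5013}\right) = -2 - \frac{2815}{15039} = - \frac{32893}{15039} \approx -2.1872$)
$I{\left(l \right)} = 25$ ($I{\left(l \right)} = \left(-4 - 1\right)^{2} = \left(-5\right)^{2} = 25$)
$I{\left(\frac{1}{87 - 188} \right)} - U = 25 - - \frac{32893}{15039} = 25 + \frac{32893}{15039} = \frac{408868}{15039}$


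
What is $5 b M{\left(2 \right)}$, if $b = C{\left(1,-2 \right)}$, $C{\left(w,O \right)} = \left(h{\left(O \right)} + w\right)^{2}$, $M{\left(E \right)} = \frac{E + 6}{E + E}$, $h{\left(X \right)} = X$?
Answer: $10$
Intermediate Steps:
$M{\left(E \right)} = \frac{6 + E}{2 E}$
$C{\left(w,O \right)} = \left(O + w\right)^{2}$
$b = 1$ ($b = \left(-2 + 1\right)^{2} = \left(-1\right)^{2} = 1$)
$5 b M{\left(2 \right)} = 5 \cdot 1 \frac{6 + 2}{2 \cdot 2} = 5 \cdot \frac{1}{2} \cdot \frac{1}{2} \cdot 8 = 5 \cdot 2 = 10$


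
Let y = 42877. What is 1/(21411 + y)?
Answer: 1/64288 ≈ 1.5555e-5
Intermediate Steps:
1/(21411 + y) = 1/(21411 + 42877) = 1/64288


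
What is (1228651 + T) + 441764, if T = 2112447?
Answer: 3782862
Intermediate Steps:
(1228651 + T) + 441764 = (1228651 + 2112447) + 441764 = 3341098 + 441764 = 3782862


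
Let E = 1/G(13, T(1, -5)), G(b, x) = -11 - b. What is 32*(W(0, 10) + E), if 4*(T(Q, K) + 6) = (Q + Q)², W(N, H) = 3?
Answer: 284/3 ≈ 94.667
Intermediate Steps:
T(Q, K) = -6 + Q² (T(Q, K) = -6 + (Q + Q)²/4 = -6 + (2*Q)²/4 = -6 + (4*Q²)/4 = -6 + Q²)
E = -1/24 (E = 1/(-11 - 1*13) = 1/(-11 - 13) = 1/(-24) = -1/24 ≈ -0.041667)
32*(W(0, 10) + E) = 32*(3 - 1/24) = 32*(71/24) = 284/3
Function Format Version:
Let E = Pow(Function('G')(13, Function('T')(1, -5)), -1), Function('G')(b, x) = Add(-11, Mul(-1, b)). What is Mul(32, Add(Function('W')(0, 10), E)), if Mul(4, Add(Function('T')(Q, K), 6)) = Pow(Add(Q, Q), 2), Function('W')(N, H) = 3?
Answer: Rational(284, 3) ≈ 94.667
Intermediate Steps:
Function('T')(Q, K) = Add(-6, Pow(Q, 2)) (Function('T')(Q, K) = Add(-6, Mul(Rational(1, 4), Pow(Add(Q, Q), 2))) = Add(-6, Mul(Rational(1, 4), Pow(Mul(2, Q), 2))) = Add(-6, Mul(Rational(1, 4), Mul(4, Pow(Q, 2)))) = Add(-6, Pow(Q, 2)))
E = Rational(-1, 24) (E = Pow(Add(-11, Mul(-1, 13)), -1) = Pow(Add(-11, -13), -1) = Pow(-24, -1) = Rational(-1, 24) ≈ -0.041667)
Mul(32, Add(Function('W')(0, 10), E)) = Mul(32, Add(3, Rational(-1, 24))) = Mul(32, Rational(71, 24)) = Rational(284, 3)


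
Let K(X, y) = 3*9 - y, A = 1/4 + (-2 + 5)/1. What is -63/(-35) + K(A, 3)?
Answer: 129/5 ≈ 25.800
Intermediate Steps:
A = 13/4 (A = 1*(¼) + 3*1 = ¼ + 3 = 13/4 ≈ 3.2500)
K(X, y) = 27 - y
-63/(-35) + K(A, 3) = -63/(-35) + (27 - 1*3) = -1/35*(-63) + (27 - 3) = 9/5 + 24 = 129/5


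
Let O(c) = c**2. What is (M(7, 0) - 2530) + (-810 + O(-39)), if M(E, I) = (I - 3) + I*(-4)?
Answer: -1822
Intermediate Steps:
M(E, I) = -3 - 3*I (M(E, I) = (-3 + I) - 4*I = -3 - 3*I)
(M(7, 0) - 2530) + (-810 + O(-39)) = ((-3 - 3*0) - 2530) + (-810 + (-39)**2) = ((-3 + 0) - 2530) + (-810 + 1521) = (-3 - 2530) + 711 = -2533 + 711 = -1822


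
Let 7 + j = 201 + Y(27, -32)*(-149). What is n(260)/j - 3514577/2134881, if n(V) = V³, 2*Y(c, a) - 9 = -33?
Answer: 18757851282193/2115667071 ≈ 8866.2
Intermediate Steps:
Y(c, a) = -12 (Y(c, a) = 9/2 + (½)*(-33) = 9/2 - 33/2 = -12)
j = 1982 (j = -7 + (201 - 12*(-149)) = -7 + (201 + 1788) = -7 + 1989 = 1982)
n(260)/j - 3514577/2134881 = 260³/1982 - 3514577/2134881 = 17576000*(1/1982) - 3514577*1/2134881 = 8788000/991 - 3514577/2134881 = 18757851282193/2115667071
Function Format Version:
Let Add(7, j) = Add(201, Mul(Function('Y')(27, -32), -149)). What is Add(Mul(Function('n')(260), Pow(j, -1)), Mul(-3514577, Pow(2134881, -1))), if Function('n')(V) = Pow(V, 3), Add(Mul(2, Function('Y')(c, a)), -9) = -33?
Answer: Rational(18757851282193, 2115667071) ≈ 8866.2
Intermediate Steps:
Function('Y')(c, a) = -12 (Function('Y')(c, a) = Add(Rational(9, 2), Mul(Rational(1, 2), -33)) = Add(Rational(9, 2), Rational(-33, 2)) = -12)
j = 1982 (j = Add(-7, Add(201, Mul(-12, -149))) = Add(-7, Add(201, 1788)) = Add(-7, 1989) = 1982)
Add(Mul(Function('n')(260), Pow(j, -1)), Mul(-3514577, Pow(2134881, -1))) = Add(Mul(Pow(260, 3), Pow(1982, -1)), Mul(-3514577, Pow(2134881, -1))) = Add(Mul(17576000, Rational(1, 1982)), Mul(-3514577, Rational(1, 2134881))) = Add(Rational(8788000, 991), Rational(-3514577, 2134881)) = Rational(18757851282193, 2115667071)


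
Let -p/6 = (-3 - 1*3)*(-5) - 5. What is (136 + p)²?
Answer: 196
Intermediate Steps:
p = -150 (p = -6*((-3 - 1*3)*(-5) - 5) = -6*((-3 - 3)*(-5) - 5) = -6*(-6*(-5) - 5) = -6*(30 - 5) = -6*25 = -150)
(136 + p)² = (136 - 150)² = (-14)² = 196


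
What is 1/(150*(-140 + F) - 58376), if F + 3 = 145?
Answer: -1/58076 ≈ -1.7219e-5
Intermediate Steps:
F = 142 (F = -3 + 145 = 142)
1/(150*(-140 + F) - 58376) = 1/(150*(-140 + 142) - 58376) = 1/(150*2 - 58376) = 1/(300 - 58376) = 1/(-58076) = -1/58076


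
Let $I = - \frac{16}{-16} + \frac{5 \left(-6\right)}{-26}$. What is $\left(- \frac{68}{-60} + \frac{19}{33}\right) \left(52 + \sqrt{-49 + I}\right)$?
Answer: $\frac{4888}{55} + \frac{94 i \sqrt{7917}}{715} \approx 88.873 + 11.698 i$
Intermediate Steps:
$I = \frac{28}{13}$ ($I = \left(-16\right) \left(- \frac{1}{16}\right) - - \frac{15}{13} = 1 + \frac{15}{13} = \frac{28}{13} \approx 2.1538$)
$\left(- \frac{68}{-60} + \frac{19}{33}\right) \left(52 + \sqrt{-49 + I}\right) = \left(- \frac{68}{-60} + \frac{19}{33}\right) \left(52 + \sqrt{-49 + \frac{28}{13}}\right) = \left(\left(-68\right) \left(- \frac{1}{60}\right) + 19 \cdot \frac{1}{33}\right) \left(52 + \sqrt{- \frac{609}{13}}\right) = \left(\frac{17}{15} + \frac{19}{33}\right) \left(52 + \frac{i \sqrt{7917}}{13}\right) = \frac{94 \left(52 + \frac{i \sqrt{7917}}{13}\right)}{55} = \frac{4888}{55} + \frac{94 i \sqrt{7917}}{715}$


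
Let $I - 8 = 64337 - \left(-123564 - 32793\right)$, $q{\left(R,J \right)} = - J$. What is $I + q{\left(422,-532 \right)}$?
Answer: $221234$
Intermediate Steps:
$I = 220702$ ($I = 8 + \left(64337 - \left(-123564 - 32793\right)\right) = 8 + \left(64337 - -156357\right) = 8 + \left(64337 + 156357\right) = 8 + 220694 = 220702$)
$I + q{\left(422,-532 \right)} = 220702 - -532 = 220702 + 532 = 221234$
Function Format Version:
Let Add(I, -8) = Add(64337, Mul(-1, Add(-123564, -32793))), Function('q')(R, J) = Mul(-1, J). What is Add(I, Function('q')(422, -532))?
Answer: 221234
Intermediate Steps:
I = 220702 (I = Add(8, Add(64337, Mul(-1, Add(-123564, -32793)))) = Add(8, Add(64337, Mul(-1, -156357))) = Add(8, Add(64337, 156357)) = Add(8, 220694) = 220702)
Add(I, Function('q')(422, -532)) = Add(220702, Mul(-1, -532)) = Add(220702, 532) = 221234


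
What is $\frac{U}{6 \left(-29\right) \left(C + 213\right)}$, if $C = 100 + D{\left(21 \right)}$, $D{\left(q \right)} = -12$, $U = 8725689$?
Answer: $- \frac{9663}{58} \approx -166.6$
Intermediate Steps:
$C = 88$ ($C = 100 - 12 = 88$)
$\frac{U}{6 \left(-29\right) \left(C + 213\right)} = \frac{8725689}{6 \left(-29\right) \left(88 + 213\right)} = \frac{8725689}{\left(-174\right) 301} = \frac{8725689}{-52374} = 8725689 \left(- \frac{1}{52374}\right) = - \frac{9663}{58}$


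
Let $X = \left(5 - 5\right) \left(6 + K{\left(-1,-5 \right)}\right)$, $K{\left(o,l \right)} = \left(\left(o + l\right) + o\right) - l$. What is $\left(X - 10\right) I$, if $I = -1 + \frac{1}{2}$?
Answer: $5$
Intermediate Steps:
$I = - \frac{1}{2}$ ($I = -1 + \frac{1}{2} = - \frac{1}{2} \approx -0.5$)
$K{\left(o,l \right)} = 2 o$ ($K{\left(o,l \right)} = \left(\left(l + o\right) + o\right) - l = \left(l + 2 o\right) - l = 2 o$)
$X = 0$ ($X = \left(5 - 5\right) \left(6 + 2 \left(-1\right)\right) = 0 \left(6 - 2\right) = 0 \cdot 4 = 0$)
$\left(X - 10\right) I = \left(0 - 10\right) \left(- \frac{1}{2}\right) = \left(-10\right) \left(- \frac{1}{2}\right) = 5$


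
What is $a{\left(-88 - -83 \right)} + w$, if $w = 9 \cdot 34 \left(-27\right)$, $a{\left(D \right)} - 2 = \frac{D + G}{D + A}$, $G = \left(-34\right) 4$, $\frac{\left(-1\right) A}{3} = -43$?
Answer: $- \frac{1024381}{124} \approx -8261.1$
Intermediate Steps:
$A = 129$ ($A = \left(-3\right) \left(-43\right) = 129$)
$G = -136$
$a{\left(D \right)} = 2 + \frac{-136 + D}{129 + D}$ ($a{\left(D \right)} = 2 + \frac{D - 136}{D + 129} = 2 + \frac{-136 + D}{129 + D}$)
$w = -8262$ ($w = 306 \left(-27\right) = -8262$)
$a{\left(-88 - -83 \right)} + w = \frac{122 + 3 \left(-88 - -83\right)}{129 - 5} - 8262 = \frac{122 + 3 \left(-88 + 83\right)}{129 + \left(-88 + 83\right)} - 8262 = \frac{122 + 3 \left(-5\right)}{129 - 5} - 8262 = \frac{122 - 15}{124} - 8262 = \frac{1}{124} \cdot 107 - 8262 = \frac{107}{124} - 8262 = - \frac{1024381}{124}$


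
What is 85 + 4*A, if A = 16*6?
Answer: 469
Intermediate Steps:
A = 96
85 + 4*A = 85 + 4*96 = 85 + 384 = 469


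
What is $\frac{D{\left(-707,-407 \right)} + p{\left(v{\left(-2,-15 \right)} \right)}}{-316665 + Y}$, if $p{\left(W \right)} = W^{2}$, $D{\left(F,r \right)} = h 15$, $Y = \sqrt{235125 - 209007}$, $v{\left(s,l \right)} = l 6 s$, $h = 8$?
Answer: $- \frac{1144216200}{11141855123} - \frac{10840 \sqrt{2902}}{11141855123} \approx -0.10275$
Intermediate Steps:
$v{\left(s,l \right)} = 6 l s$
$Y = 3 \sqrt{2902}$ ($Y = \sqrt{26118} = 3 \sqrt{2902} \approx 161.61$)
$D{\left(F,r \right)} = 120$ ($D{\left(F,r \right)} = 8 \cdot 15 = 120$)
$\frac{D{\left(-707,-407 \right)} + p{\left(v{\left(-2,-15 \right)} \right)}}{-316665 + Y} = \frac{120 + \left(6 \left(-15\right) \left(-2\right)\right)^{2}}{-316665 + 3 \sqrt{2902}} = \frac{120 + 180^{2}}{-316665 + 3 \sqrt{2902}} = \frac{120 + 32400}{-316665 + 3 \sqrt{2902}} = \frac{32520}{-316665 + 3 \sqrt{2902}}$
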